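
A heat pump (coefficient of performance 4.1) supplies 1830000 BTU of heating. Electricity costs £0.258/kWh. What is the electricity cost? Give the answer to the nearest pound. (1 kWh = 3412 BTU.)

Heat delivered = 1,830,000 BTU / 3412 = 536.3 kWh
Electrical input = 536.3 kWh / 4.1 = 130.8 kWh
Cost = 130.8 × £0.258/kWh = £33.75 ≈ £34

£34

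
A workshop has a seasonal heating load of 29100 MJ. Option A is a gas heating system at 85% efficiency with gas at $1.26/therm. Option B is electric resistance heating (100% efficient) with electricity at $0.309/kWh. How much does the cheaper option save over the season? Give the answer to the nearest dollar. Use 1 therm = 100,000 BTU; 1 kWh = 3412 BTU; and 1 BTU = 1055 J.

$2089

Heat load = 29100 MJ = 29,100,000,000 J / 1055 = 27,582,938 BTU
Gas: input = 27,582,938 / 0.85 = 32,450,516 BTU = 324.5 therm → 324.5 × $1.26 = $408.88
Electric: 27,582,938 BTU / 3412 = 8,084 kWh → × $0.309 = $2,497.99
Difference = |$408.88 − $2,497.99| = $2,089.11 ≈ $2089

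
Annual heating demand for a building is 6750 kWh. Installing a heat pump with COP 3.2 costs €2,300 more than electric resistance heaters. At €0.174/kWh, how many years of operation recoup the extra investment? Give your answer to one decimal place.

Resistance: 6750 kWh × €0.174 = €1,174.50/yr
Heat pump: 6750 / 3.2 = 2109 kWh in → × €0.174 = €367.03/yr
Annual savings = €807.47
Payback = €2,300 / €807.47 = 2.85 years

2.8 years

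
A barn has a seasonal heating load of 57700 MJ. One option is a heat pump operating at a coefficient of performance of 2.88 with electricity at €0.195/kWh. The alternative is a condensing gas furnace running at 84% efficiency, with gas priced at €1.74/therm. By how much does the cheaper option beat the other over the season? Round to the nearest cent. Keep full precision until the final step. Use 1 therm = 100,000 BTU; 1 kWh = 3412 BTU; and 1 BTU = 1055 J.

€47.59

Heat load = 57700 MJ = 57,700,000,000 J / 1055 = 54,691,943 BTU
Gas: input = 54,691,943 / 0.84 = 65,109,456 BTU = 651.1 therm → 651.1 × €1.74 = €1,132.90
Heat pump: 54,691,943 BTU / 3412 = 16,030 kWh heat; / 2.88 = 5,566 kWh in → × €0.195 = €1,085.32
Difference = |€1,132.90 − €1,085.32| = €47.59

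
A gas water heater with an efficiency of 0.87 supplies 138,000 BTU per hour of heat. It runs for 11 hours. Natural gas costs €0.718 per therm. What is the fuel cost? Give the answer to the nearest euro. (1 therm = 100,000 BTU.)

Heat delivered = 138,000 BTU/h × 11 h = 1,518,000 BTU
Gas input = 1,518,000 / 0.87 = 1,744,828 BTU
= 1,744,828 / 100,000 = 17.45 therm
Cost = 17.45 × €0.718/therm = €12.53 ≈ €13

€13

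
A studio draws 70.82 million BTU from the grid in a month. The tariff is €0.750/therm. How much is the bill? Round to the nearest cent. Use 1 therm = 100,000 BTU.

70.82 million BTU × (10 therm/million BTU) = 708.2 therm
Cost = 708.2 therm × €0.750/therm = €531.15

€531.15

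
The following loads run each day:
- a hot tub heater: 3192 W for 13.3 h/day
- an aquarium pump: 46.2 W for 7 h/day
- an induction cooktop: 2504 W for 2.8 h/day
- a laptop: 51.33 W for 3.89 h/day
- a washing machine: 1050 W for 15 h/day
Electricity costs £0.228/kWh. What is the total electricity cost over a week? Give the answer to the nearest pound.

hot tub heater: 3192 W × 13.3 h × 7 d = 297,175 Wh = 297.2 kWh
aquarium pump: 46.2 W × 7 h × 7 d = 2,264 Wh = 2.264 kWh
induction cooktop: 2504 W × 2.8 h × 7 d = 49,078 Wh = 49.08 kWh
laptop: 51.33 W × 3.89 h × 7 d = 1,398 Wh = 1.398 kWh
washing machine: 1050 W × 15 h × 7 d = 110,250 Wh = 110.2 kWh
Total energy = 297.2 + 2.264 + 49.08 + 1.398 + 110.2 = 460.2 kWh
Cost = 460.2 kWh × £0.228 = £104.92 ≈ £105

£105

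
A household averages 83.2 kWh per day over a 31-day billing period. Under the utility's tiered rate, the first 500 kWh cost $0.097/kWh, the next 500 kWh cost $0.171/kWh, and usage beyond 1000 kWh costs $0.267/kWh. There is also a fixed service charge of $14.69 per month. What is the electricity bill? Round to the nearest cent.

$570.34

Usage = 83.2 kWh/day × 31 days = 2579.2 kWh
First 500 kWh × $0.097 = $48.50
Next 500 kWh × $0.171 = $85.50
Remaining 1579.2 kWh × $0.267 = $421.65
Energy charge = $555.65; + service $14.69 = $570.34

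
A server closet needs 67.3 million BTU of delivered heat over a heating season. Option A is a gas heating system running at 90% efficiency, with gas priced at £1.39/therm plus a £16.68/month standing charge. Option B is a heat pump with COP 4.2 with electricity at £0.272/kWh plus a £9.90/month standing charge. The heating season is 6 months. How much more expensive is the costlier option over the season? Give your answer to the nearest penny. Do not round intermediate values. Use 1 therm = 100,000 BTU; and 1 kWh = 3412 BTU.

£197.31

Heat load = 67.3 × 10⁶ BTU = 67,300,000 BTU
Gas: input = 67,300,000 / 0.90 = 74,777,778 BTU = 747.8 therm → 747.8 × £1.39 = £1,039.41; + 6 × £16.68 standing = £1,139.49
Heat pump: 67,300,000 BTU / 3412 = 19,720 kWh heat; / 4.2 = 4,696 kWh in → × £0.272 = £1,277.40; + 6 × £9.90 standing = £1,336.80
Difference = |£1,139.49 − £1,336.80| = £197.31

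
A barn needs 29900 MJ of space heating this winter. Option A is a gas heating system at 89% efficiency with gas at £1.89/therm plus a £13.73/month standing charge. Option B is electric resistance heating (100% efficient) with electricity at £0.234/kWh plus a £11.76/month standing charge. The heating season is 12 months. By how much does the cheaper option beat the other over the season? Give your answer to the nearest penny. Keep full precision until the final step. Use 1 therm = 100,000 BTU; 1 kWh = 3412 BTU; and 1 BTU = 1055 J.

Heat load = 29900 MJ = 29,900,000,000 J / 1055 = 28,341,232 BTU
Gas: input = 28,341,232 / 0.890 = 31,844,081 BTU = 318.4 therm → 318.4 × £1.89 = £601.85; + 12 × £13.73 standing = £766.61
Electric: 28,341,232 BTU / 3412 = 8,306 kWh → × £0.234 = £1,943.68; + 12 × £11.76 standing = £2,084.80
Difference = |£766.61 − £2,084.80| = £1,318.19

£1318.19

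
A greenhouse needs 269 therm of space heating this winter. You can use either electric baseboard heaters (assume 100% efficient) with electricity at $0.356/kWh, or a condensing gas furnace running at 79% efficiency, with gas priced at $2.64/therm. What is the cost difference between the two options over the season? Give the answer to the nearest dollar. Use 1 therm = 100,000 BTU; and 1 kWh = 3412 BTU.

$1908

Heat load = 269 therm × 100,000 = 26,900,000 BTU
Gas: input = 26,900,000 / 0.79 = 34,050,633 BTU = 340.5 therm → 340.5 × $2.64 = $898.94
Electric: 26,900,000 BTU / 3412 = 7,884 kWh → × $0.356 = $2,806.68
Difference = |$898.94 − $2,806.68| = $1,907.75 ≈ $1908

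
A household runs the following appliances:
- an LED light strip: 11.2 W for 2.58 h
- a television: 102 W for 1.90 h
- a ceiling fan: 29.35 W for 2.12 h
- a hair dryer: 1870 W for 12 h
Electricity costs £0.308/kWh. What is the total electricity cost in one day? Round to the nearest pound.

£7

LED light strip: 11.2 W × 2.58 h = 29 Wh = 0.0289 kWh
television: 102 W × 1.90 h = 194 Wh = 0.1938 kWh
ceiling fan: 29.35 W × 2.12 h = 62 Wh = 0.06222 kWh
hair dryer: 1870 W × 12 h = 22,440 Wh = 22.44 kWh
Total energy = 0.0289 + 0.1938 + 0.06222 + 22.44 = 22.72 kWh
Cost = 22.72 kWh × £0.308 = £7.00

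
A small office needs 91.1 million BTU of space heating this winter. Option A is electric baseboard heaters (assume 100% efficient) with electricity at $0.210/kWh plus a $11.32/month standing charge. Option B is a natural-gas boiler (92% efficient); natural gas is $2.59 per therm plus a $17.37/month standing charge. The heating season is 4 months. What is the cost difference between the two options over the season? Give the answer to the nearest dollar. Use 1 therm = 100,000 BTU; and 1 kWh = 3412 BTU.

Heat load = 91.1 × 10⁶ BTU = 91,100,000 BTU
Gas: input = 91,100,000 / 0.92 = 99,021,739 BTU = 990.2 therm → 990.2 × $2.59 = $2,564.66; + 4 × $17.37 standing = $2,634.14
Electric: 91,100,000 BTU / 3412 = 26,700 kWh → × $0.210 = $5,606.98; + 4 × $11.32 standing = $5,652.26
Difference = |$2,634.14 − $5,652.26| = $3,018.11 ≈ $3018

$3018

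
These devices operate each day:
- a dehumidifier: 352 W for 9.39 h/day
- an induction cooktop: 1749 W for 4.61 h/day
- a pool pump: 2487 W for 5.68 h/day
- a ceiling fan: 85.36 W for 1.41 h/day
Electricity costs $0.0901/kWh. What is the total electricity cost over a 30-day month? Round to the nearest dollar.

dehumidifier: 352 W × 9.39 h × 30 d = 99,158 Wh = 99.16 kWh
induction cooktop: 1749 W × 4.61 h × 30 d = 241,887 Wh = 241.9 kWh
pool pump: 2487 W × 5.68 h × 30 d = 423,785 Wh = 423.8 kWh
ceiling fan: 85.36 W × 1.41 h × 30 d = 3,611 Wh = 3.611 kWh
Total energy = 99.16 + 241.9 + 423.8 + 3.611 = 768.4 kWh
Cost = 768.4 kWh × $0.0901 = $69.24 ≈ $69

$69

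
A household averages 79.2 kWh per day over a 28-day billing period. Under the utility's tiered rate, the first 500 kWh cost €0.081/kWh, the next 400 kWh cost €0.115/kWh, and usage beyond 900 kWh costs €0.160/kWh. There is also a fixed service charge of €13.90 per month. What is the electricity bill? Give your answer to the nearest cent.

Usage = 79.2 kWh/day × 28 days = 2217.6 kWh
First 500 kWh × €0.081 = €40.50
Next 400 kWh × €0.115 = €46.00
Remaining 1317.6 kWh × €0.160 = €210.82
Energy charge = €297.32; + service €13.90 = €311.22

€311.22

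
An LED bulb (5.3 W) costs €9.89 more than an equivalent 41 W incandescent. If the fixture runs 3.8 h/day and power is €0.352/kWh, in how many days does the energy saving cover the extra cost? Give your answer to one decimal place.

Power saved = 41 − 5.3 = 35.7 W
Daily energy saved = 35.7 W × 3.8 h = 135.7 Wh = 0.13566 kWh
Daily savings = 0.13566 × €0.352 = €0.0478
Payback = €9.89 / €0.0478 per day = 207.1 days

207.1 days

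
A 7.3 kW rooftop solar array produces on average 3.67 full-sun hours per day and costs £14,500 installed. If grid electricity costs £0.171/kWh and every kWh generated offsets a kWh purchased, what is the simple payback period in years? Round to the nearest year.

9 years

Daily generation = 7.3 kW × 3.67 h = 26.79 kWh
Annual generation = 26.79 × 365 = 9778.7 kWh
Annual savings = 9778.7 × £0.171 = £1,672.16
Payback = £14,500 / £1,672.16 = 8.67 years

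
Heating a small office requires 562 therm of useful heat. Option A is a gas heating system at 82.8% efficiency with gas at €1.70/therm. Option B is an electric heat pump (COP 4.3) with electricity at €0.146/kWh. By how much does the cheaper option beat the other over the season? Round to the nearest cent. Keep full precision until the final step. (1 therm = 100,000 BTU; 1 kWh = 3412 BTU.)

€594.61

Heat load = 562 therm × 100,000 = 56,200,000 BTU
Gas: input = 56,200,000 / 0.828 = 67,874,396 BTU = 678.7 therm → 678.7 × €1.70 = €1,153.86
Heat pump: 56,200,000 BTU / 3412 = 16,470 kWh heat; / 4.3 = 3,831 kWh in → × €0.146 = €559.26
Difference = |€1,153.86 − €559.26| = €594.61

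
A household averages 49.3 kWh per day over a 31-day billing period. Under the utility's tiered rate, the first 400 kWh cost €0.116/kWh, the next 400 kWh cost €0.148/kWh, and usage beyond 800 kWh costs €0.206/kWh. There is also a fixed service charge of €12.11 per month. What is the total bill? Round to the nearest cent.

€267.74

Usage = 49.3 kWh/day × 31 days = 1528.3 kWh
First 400 kWh × €0.116 = €46.40
Next 400 kWh × €0.148 = €59.20
Remaining 728.3 kWh × €0.206 = €150.03
Energy charge = €255.63; + service €12.11 = €267.74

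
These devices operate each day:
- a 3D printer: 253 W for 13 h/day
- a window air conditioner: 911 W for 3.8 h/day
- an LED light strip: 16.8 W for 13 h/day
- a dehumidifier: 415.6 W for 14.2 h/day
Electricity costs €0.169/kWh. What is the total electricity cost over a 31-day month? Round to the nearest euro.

3D printer: 253 W × 13 h × 31 d = 101,959 Wh = 102 kWh
window air conditioner: 911 W × 3.8 h × 31 d = 107,316 Wh = 107.3 kWh
LED light strip: 16.8 W × 13 h × 31 d = 6,770 Wh = 6.77 kWh
dehumidifier: 415.6 W × 14.2 h × 31 d = 182,947 Wh = 182.9 kWh
Total energy = 102 + 107.3 + 6.77 + 182.9 = 399 kWh
Cost = 399 kWh × €0.169 = €67.43 ≈ €67

€67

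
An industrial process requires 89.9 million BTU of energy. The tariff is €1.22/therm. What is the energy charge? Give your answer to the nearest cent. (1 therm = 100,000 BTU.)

89.9 million BTU × (10 therm/million BTU) = 899 therm
Cost = 899 therm × €1.22/therm = €1,096.78

€1096.78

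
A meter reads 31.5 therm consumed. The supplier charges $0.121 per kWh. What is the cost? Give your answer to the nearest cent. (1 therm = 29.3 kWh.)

31.5 therm × (29.3 kWh/therm) = 923 kWh
Cost = 923 kWh × $0.121/kWh = $111.68

$111.68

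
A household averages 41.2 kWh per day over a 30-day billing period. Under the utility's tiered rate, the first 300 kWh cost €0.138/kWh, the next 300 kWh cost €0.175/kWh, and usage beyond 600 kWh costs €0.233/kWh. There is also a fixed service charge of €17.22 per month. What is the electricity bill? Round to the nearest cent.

€259.31

Usage = 41.2 kWh/day × 30 days = 1236 kWh
First 300 kWh × €0.138 = €41.40
Next 300 kWh × €0.175 = €52.50
Remaining 636 kWh × €0.233 = €148.19
Energy charge = €242.09; + service €17.22 = €259.31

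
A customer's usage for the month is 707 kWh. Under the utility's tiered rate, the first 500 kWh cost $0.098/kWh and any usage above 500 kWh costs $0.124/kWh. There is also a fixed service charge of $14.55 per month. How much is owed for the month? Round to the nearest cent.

$89.22

First 500 kWh × $0.098 = $49.00
Remaining 207 kWh × $0.124 = $25.67
Energy charge = $74.67; + service $14.55 = $89.22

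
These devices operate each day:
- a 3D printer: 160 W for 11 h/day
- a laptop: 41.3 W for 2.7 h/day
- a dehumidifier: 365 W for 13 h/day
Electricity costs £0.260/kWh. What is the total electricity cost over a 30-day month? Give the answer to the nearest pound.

£52

3D printer: 160 W × 11 h × 30 d = 52,800 Wh = 52.8 kWh
laptop: 41.3 W × 2.7 h × 30 d = 3,345 Wh = 3.345 kWh
dehumidifier: 365 W × 13 h × 30 d = 142,350 Wh = 142.3 kWh
Total energy = 52.8 + 3.345 + 142.3 = 198.5 kWh
Cost = 198.5 kWh × £0.260 = £51.61 ≈ £52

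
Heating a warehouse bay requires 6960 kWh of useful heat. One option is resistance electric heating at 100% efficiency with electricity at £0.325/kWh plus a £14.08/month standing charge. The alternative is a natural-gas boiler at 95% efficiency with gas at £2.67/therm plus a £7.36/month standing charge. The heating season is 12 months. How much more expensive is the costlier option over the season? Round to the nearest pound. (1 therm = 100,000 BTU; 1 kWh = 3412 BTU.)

Heat load = 6960 kWh × 3412 = 23,747,520 BTU
Gas: input = 23,747,520 / 0.95 = 24,997,389 BTU = 250 therm → 250 × £2.67 = £667.43; + 12 × £7.36 standing = £755.75
Electric: 23,747,520 BTU / 3412 = 6,960 kWh → × £0.325 = £2,262.00; + 12 × £14.08 standing = £2,430.96
Difference = |£755.75 − £2,430.96| = £1,675.21 ≈ £1675

£1675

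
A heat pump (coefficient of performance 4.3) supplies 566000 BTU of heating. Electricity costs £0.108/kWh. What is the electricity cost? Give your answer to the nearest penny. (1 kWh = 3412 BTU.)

Heat delivered = 566,000 BTU / 3412 = 165.9 kWh
Electrical input = 165.9 kWh / 4.3 = 38.58 kWh
Cost = 38.58 × £0.108/kWh = £4.17

£4.17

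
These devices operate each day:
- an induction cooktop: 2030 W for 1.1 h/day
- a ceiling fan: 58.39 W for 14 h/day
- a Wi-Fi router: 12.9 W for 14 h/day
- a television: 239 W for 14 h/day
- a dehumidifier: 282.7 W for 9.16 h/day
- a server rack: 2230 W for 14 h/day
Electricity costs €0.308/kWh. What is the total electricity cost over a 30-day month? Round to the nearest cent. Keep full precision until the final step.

induction cooktop: 2030 W × 1.1 h × 30 d = 66,990 Wh = 66.99 kWh
ceiling fan: 58.39 W × 14 h × 30 d = 24,524 Wh = 24.52 kWh
Wi-Fi router: 12.9 W × 14 h × 30 d = 5,418 Wh = 5.418 kWh
television: 239 W × 14 h × 30 d = 100,380 Wh = 100.4 kWh
dehumidifier: 282.7 W × 9.16 h × 30 d = 77,686 Wh = 77.69 kWh
server rack: 2230 W × 14 h × 30 d = 936,600 Wh = 936.6 kWh
Total energy = 66.99 + 24.52 + 5.418 + 100.4 + 77.69 + 936.6 = 1,212 kWh
Cost = 1,212 kWh × €0.308 = €373.17

€373.17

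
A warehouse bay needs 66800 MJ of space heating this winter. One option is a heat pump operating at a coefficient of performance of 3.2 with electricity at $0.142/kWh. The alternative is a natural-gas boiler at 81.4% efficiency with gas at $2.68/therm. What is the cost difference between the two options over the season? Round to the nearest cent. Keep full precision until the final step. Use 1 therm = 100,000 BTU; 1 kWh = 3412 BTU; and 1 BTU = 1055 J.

Heat load = 66800 MJ = 66,800,000,000 J / 1055 = 63,317,536 BTU
Gas: input = 63,317,536 / 0.814 = 77,785,670 BTU = 777.9 therm → 777.9 × $2.68 = $2,084.66
Heat pump: 63,317,536 BTU / 3412 = 18,560 kWh heat; / 3.2 = 5,799 kWh in → × $0.142 = $823.48
Difference = |$2,084.66 − $823.48| = $1,261.18

$1261.18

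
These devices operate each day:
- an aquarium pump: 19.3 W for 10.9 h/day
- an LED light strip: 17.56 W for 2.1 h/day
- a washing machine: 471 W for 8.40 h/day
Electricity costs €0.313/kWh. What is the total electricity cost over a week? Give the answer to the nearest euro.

€9

aquarium pump: 19.3 W × 10.9 h × 7 d = 1,473 Wh = 1.473 kWh
LED light strip: 17.56 W × 2.1 h × 7 d = 258 Wh = 0.2581 kWh
washing machine: 471 W × 8.40 h × 7 d = 27,695 Wh = 27.69 kWh
Total energy = 1.473 + 0.2581 + 27.69 = 29.43 kWh
Cost = 29.43 kWh × €0.313 = €9.21 ≈ €9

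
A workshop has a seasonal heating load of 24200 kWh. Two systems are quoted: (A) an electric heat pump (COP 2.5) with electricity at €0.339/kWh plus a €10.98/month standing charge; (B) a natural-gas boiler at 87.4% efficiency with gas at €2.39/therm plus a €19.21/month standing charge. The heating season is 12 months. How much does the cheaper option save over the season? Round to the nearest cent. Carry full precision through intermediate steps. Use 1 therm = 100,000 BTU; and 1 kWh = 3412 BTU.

€924.83

Heat load = 24200 kWh × 3412 = 82,570,400 BTU
Gas: input = 82,570,400 / 0.874 = 94,474,142 BTU = 944.7 therm → 944.7 × €2.39 = €2,257.93; + 12 × €19.21 standing = €2,488.45
Heat pump: 82,570,400 BTU / 3412 = 24,200 kWh heat; / 2.5 = 9,680 kWh in → × €0.339 = €3,281.52; + 12 × €10.98 standing = €3,413.28
Difference = |€2,488.45 − €3,413.28| = €924.83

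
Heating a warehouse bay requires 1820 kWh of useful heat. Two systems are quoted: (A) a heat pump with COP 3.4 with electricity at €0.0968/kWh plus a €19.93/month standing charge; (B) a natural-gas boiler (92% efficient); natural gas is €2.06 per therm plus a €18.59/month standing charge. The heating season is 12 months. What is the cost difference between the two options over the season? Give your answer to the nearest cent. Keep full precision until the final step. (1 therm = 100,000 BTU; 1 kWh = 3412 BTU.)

Heat load = 1820 kWh × 3412 = 6,209,840 BTU
Gas: input = 6,209,840 / 0.92 = 6,749,826 BTU = 67.5 therm → 67.5 × €2.06 = €139.05; + 12 × €18.59 standing = €362.13
Heat pump: 6,209,840 BTU / 3412 = 1,820 kWh heat; / 3.4 = 535.3 kWh in → × €0.0968 = €51.82; + 12 × €19.93 standing = €290.98
Difference = |€362.13 − €290.98| = €71.15

€71.15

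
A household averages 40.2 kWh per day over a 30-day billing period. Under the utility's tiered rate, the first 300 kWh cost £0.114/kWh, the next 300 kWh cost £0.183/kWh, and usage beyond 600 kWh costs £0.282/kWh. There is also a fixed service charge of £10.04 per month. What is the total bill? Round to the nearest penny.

Usage = 40.2 kWh/day × 30 days = 1206 kWh
First 300 kWh × £0.114 = £34.20
Next 300 kWh × £0.183 = £54.90
Remaining 606 kWh × £0.282 = £170.89
Energy charge = £259.99; + service £10.04 = £270.03

£270.03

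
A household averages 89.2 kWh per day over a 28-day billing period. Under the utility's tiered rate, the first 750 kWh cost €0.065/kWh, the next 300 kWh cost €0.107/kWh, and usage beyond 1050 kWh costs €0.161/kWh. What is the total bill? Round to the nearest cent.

€313.91

Usage = 89.2 kWh/day × 28 days = 2497.6 kWh
First 750 kWh × €0.065 = €48.75
Next 300 kWh × €0.107 = €32.10
Remaining 1447.6 kWh × €0.161 = €233.06
Total = €313.91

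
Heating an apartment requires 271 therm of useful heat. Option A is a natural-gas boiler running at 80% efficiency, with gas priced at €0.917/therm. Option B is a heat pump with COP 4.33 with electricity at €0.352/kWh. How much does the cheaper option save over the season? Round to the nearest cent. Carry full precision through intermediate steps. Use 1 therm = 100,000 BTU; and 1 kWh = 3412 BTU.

Heat load = 271 therm × 100,000 = 27,100,000 BTU
Gas: input = 27,100,000 / 0.80 = 33,875,000 BTU = 338.8 therm → 338.8 × €0.917 = €310.63
Heat pump: 27,100,000 BTU / 3412 = 7,943 kWh heat; / 4.33 = 1,834 kWh in → × €0.352 = €645.68
Difference = |€310.63 − €645.68| = €335.04

€335.04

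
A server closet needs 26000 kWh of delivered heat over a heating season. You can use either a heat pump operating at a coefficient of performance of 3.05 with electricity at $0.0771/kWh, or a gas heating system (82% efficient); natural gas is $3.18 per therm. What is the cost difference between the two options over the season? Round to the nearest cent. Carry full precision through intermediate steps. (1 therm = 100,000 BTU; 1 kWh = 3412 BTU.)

$2783.05

Heat load = 26000 kWh × 3412 = 88,712,000 BTU
Gas: input = 88,712,000 / 0.82 = 108,185,366 BTU = 1,082 therm → 1,082 × $3.18 = $3,440.29
Heat pump: 88,712,000 BTU / 3412 = 26,000 kWh heat; / 3.05 = 8,525 kWh in → × $0.0771 = $657.25
Difference = |$3,440.29 − $657.25| = $2,783.05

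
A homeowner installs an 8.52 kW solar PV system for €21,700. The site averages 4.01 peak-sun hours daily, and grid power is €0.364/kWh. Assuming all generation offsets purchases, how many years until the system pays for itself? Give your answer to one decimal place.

Daily generation = 8.52 kW × 4.01 h = 34.17 kWh
Annual generation = 34.17 × 365 = 12470 kWh
Annual savings = 12470 × €0.364 = €4,539.19
Payback = €21,700 / €4,539.19 = 4.78 years

4.8 years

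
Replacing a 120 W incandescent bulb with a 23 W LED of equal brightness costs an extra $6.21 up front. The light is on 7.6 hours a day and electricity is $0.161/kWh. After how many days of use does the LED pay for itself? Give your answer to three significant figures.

Power saved = 120 − 23 = 97 W
Daily energy saved = 97 W × 7.6 h = 737.2 Wh = 0.7372 kWh
Daily savings = 0.7372 × $0.161 = $0.1187
Payback = $6.21 / $0.1187 per day = 52.32 days

52.3 days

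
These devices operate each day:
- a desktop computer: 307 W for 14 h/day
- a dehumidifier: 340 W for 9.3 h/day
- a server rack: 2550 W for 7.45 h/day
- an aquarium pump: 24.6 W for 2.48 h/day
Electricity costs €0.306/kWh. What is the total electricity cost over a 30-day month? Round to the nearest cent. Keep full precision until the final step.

€243.44

desktop computer: 307 W × 14 h × 30 d = 128,940 Wh = 128.9 kWh
dehumidifier: 340 W × 9.3 h × 30 d = 94,860 Wh = 94.86 kWh
server rack: 2550 W × 7.45 h × 30 d = 569,925 Wh = 569.9 kWh
aquarium pump: 24.6 W × 2.48 h × 30 d = 1,830 Wh = 1.83 kWh
Total energy = 128.9 + 94.86 + 569.9 + 1.83 = 795.6 kWh
Cost = 795.6 kWh × €0.306 = €243.44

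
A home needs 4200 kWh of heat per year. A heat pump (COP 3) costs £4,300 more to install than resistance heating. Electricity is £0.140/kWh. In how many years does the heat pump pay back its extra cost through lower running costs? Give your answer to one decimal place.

Resistance: 4200 kWh × £0.140 = £588.00/yr
Heat pump: 4200 / 3 = 1400 kWh in → × £0.140 = £196.00/yr
Annual savings = £392.00
Payback = £4,300 / £392.00 = 11 years

11.0 years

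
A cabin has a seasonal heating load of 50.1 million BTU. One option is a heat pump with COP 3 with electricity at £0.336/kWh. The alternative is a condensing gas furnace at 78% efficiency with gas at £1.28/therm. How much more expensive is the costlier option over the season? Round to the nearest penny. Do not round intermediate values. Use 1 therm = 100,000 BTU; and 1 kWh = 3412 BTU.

£822.39

Heat load = 50.1 × 10⁶ BTU = 50,100,000 BTU
Gas: input = 50,100,000 / 0.78 = 64,230,769 BTU = 642.3 therm → 642.3 × £1.28 = £822.15
Heat pump: 50,100,000 BTU / 3412 = 14,680 kWh heat; / 3 = 4,894 kWh in → × £0.336 = £1,644.55
Difference = |£822.15 − £1,644.55| = £822.39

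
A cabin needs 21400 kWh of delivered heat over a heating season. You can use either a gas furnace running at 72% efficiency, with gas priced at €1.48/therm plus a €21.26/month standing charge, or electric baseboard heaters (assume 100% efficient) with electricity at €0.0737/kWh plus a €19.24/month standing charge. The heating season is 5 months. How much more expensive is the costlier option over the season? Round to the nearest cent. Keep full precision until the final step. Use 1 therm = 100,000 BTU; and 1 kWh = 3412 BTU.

Heat load = 21400 kWh × 3412 = 73,016,800 BTU
Gas: input = 73,016,800 / 0.720 = 101,412,222 BTU = 1,014 therm → 1,014 × €1.48 = €1,500.90; + 5 × €21.26 standing = €1,607.20
Electric: 73,016,800 BTU / 3412 = 21,400 kWh → × €0.0737 = €1,577.18; + 5 × €19.24 standing = €1,673.38
Difference = |€1,607.20 − €1,673.38| = €66.18

€66.18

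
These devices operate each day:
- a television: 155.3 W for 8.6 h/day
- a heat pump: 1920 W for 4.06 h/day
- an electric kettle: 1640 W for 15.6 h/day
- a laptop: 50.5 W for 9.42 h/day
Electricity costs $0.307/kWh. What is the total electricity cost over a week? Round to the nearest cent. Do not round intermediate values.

television: 155.3 W × 8.6 h × 7 d = 9,349 Wh = 9.349 kWh
heat pump: 1920 W × 4.06 h × 7 d = 54,566 Wh = 54.57 kWh
electric kettle: 1640 W × 15.6 h × 7 d = 179,088 Wh = 179.1 kWh
laptop: 50.5 W × 9.42 h × 7 d = 3,330 Wh = 3.33 kWh
Total energy = 9.349 + 54.57 + 179.1 + 3.33 = 246.3 kWh
Cost = 246.3 kWh × $0.307 = $75.62

$75.62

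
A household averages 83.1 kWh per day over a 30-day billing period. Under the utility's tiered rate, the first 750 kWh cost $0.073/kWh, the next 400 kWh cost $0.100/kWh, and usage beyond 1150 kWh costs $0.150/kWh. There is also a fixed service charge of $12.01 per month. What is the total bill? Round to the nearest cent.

Usage = 83.1 kWh/day × 30 days = 2493 kWh
First 750 kWh × $0.073 = $54.75
Next 400 kWh × $0.100 = $40.00
Remaining 1343 kWh × $0.150 = $201.45
Energy charge = $296.20; + service $12.01 = $308.21

$308.21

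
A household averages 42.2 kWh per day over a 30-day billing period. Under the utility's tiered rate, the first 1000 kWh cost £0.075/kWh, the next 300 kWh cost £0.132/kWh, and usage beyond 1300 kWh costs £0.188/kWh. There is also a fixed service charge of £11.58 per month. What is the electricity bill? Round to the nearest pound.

£122

Usage = 42.2 kWh/day × 30 days = 1266 kWh
First 1000 kWh × £0.075 = £75.00
Next 266 kWh × £0.132 = £35.11
Remaining tier: 0 kWh (not reached)
Energy charge = £110.11; + service £11.58 = £121.69 ≈ £122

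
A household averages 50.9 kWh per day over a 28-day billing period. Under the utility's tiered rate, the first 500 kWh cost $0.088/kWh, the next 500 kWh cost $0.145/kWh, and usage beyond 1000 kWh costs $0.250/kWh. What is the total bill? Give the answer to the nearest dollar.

$223

Usage = 50.9 kWh/day × 28 days = 1425.2 kWh
First 500 kWh × $0.088 = $44.00
Next 500 kWh × $0.145 = $72.50
Remaining 425.2 kWh × $0.250 = $106.30
Total = $222.80 ≈ $223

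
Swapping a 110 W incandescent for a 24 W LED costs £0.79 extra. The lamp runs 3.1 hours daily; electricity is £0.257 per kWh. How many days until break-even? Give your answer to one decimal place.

Power saved = 110 − 24 = 86 W
Daily energy saved = 86 W × 3.1 h = 266.6 Wh = 0.2666 kWh
Daily savings = 0.2666 × £0.257 = £0.0685
Payback = £0.79 / £0.0685 per day = 11.53 days

11.5 days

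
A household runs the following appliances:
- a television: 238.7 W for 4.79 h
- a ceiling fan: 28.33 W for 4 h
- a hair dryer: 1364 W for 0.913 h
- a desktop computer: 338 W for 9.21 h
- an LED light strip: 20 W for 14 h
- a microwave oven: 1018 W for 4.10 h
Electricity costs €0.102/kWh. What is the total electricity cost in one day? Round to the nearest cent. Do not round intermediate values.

television: 238.7 W × 4.79 h = 1,143 Wh = 1.143 kWh
ceiling fan: 28.33 W × 4 h = 113 Wh = 0.1133 kWh
hair dryer: 1364 W × 0.913 h = 1,245 Wh = 1.245 kWh
desktop computer: 338 W × 9.21 h = 3,113 Wh = 3.113 kWh
LED light strip: 20 W × 14 h = 280 Wh = 0.28 kWh
microwave oven: 1018 W × 4.10 h = 4,174 Wh = 4.174 kWh
Total energy = 1.143 + 0.1133 + 1.245 + 3.113 + 0.28 + 4.174 = 10.07 kWh
Cost = 10.07 kWh × €0.102 = €1.03

€1.03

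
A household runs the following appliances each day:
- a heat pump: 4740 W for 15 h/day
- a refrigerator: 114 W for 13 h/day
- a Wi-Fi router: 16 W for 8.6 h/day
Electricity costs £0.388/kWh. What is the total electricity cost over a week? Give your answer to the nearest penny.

£197.51

heat pump: 4740 W × 15 h × 7 d = 497,700 Wh = 497.7 kWh
refrigerator: 114 W × 13 h × 7 d = 10,374 Wh = 10.37 kWh
Wi-Fi router: 16 W × 8.6 h × 7 d = 963 Wh = 0.9632 kWh
Total energy = 497.7 + 10.37 + 0.9632 = 509 kWh
Cost = 509 kWh × £0.388 = £197.51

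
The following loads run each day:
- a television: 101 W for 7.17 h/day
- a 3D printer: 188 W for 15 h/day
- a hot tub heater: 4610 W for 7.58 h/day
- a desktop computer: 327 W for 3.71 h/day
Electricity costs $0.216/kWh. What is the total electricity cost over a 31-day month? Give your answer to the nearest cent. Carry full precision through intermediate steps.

$265.84

television: 101 W × 7.17 h × 31 d = 22,449 Wh = 22.45 kWh
3D printer: 188 W × 15 h × 31 d = 87,420 Wh = 87.42 kWh
hot tub heater: 4610 W × 7.58 h × 31 d = 1,083,258 Wh = 1,083 kWh
desktop computer: 327 W × 3.71 h × 31 d = 37,608 Wh = 37.61 kWh
Total energy = 22.45 + 87.42 + 1,083 + 37.61 = 1,231 kWh
Cost = 1,231 kWh × $0.216 = $265.84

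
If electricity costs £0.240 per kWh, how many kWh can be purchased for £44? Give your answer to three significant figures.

183 kWh

£44 / £0.240 per kWh = 183.3 kWh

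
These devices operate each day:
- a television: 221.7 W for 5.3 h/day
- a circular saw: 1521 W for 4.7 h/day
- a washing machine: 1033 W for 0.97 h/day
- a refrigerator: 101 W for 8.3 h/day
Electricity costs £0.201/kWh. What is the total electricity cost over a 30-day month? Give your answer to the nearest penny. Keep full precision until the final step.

television: 221.7 W × 5.3 h × 30 d = 35,250 Wh = 35.25 kWh
circular saw: 1521 W × 4.7 h × 30 d = 214,461 Wh = 214.5 kWh
washing machine: 1033 W × 0.97 h × 30 d = 30,060 Wh = 30.06 kWh
refrigerator: 101 W × 8.3 h × 30 d = 25,149 Wh = 25.15 kWh
Total energy = 35.25 + 214.5 + 30.06 + 25.15 = 304.9 kWh
Cost = 304.9 kWh × £0.201 = £61.29

£61.29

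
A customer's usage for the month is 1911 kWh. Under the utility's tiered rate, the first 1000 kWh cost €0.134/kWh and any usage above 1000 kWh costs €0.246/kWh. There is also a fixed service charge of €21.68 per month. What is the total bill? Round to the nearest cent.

€379.79

First 1000 kWh × €0.134 = €134.00
Remaining 911 kWh × €0.246 = €224.11
Energy charge = €358.11; + service €21.68 = €379.79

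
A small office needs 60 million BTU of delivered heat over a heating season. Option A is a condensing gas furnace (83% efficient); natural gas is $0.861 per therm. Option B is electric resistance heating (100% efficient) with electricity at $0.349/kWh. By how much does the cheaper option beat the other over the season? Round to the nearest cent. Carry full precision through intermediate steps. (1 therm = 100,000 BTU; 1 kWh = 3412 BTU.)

Heat load = 60 × 10⁶ BTU = 60,000,000 BTU
Gas: input = 60,000,000 / 0.83 = 72,289,157 BTU = 722.9 therm → 722.9 × $0.861 = $622.41
Electric: 60,000,000 BTU / 3412 = 17,580 kWh → × $0.349 = $6,137.16
Difference = |$622.41 − $6,137.16| = $5,514.75

$5514.75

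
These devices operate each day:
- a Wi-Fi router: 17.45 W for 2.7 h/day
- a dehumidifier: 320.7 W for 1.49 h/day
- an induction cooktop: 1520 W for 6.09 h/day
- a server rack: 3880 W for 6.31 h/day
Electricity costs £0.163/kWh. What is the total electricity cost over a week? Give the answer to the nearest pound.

£39

Wi-Fi router: 17.45 W × 2.7 h × 7 d = 330 Wh = 0.3298 kWh
dehumidifier: 320.7 W × 1.49 h × 7 d = 3,345 Wh = 3.345 kWh
induction cooktop: 1520 W × 6.09 h × 7 d = 64,798 Wh = 64.8 kWh
server rack: 3880 W × 6.31 h × 7 d = 171,380 Wh = 171.4 kWh
Total energy = 0.3298 + 3.345 + 64.8 + 171.4 = 239.9 kWh
Cost = 239.9 kWh × £0.163 = £39.10 ≈ £39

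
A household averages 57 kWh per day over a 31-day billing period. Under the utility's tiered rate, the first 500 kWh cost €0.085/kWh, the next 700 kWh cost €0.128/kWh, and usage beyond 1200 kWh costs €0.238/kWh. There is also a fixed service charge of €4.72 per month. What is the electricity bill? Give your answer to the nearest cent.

€271.77

Usage = 57 kWh/day × 31 days = 1767 kWh
First 500 kWh × €0.085 = €42.50
Next 700 kWh × €0.128 = €89.60
Remaining 567 kWh × €0.238 = €134.95
Energy charge = €267.05; + service €4.72 = €271.77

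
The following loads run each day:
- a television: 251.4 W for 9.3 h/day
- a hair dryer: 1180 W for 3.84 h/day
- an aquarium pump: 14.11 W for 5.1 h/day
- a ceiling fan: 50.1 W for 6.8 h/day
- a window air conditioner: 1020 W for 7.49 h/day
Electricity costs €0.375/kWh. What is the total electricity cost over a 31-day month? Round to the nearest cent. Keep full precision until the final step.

€173.46

television: 251.4 W × 9.3 h × 31 d = 72,479 Wh = 72.48 kWh
hair dryer: 1180 W × 3.84 h × 31 d = 140,467 Wh = 140.5 kWh
aquarium pump: 14.11 W × 5.1 h × 31 d = 2,231 Wh = 2.231 kWh
ceiling fan: 50.1 W × 6.8 h × 31 d = 10,561 Wh = 10.56 kWh
window air conditioner: 1020 W × 7.49 h × 31 d = 236,834 Wh = 236.8 kWh
Total energy = 72.48 + 140.5 + 2.231 + 10.56 + 236.8 = 462.6 kWh
Cost = 462.6 kWh × €0.375 = €173.46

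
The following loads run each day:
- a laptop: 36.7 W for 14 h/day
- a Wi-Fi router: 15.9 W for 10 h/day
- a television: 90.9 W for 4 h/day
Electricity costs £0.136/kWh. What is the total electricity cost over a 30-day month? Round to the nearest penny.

laptop: 36.7 W × 14 h × 30 d = 15,414 Wh = 15.41 kWh
Wi-Fi router: 15.9 W × 10 h × 30 d = 4,770 Wh = 4.77 kWh
television: 90.9 W × 4 h × 30 d = 10,908 Wh = 10.91 kWh
Total energy = 15.41 + 4.77 + 10.91 = 31.09 kWh
Cost = 31.09 kWh × £0.136 = £4.23

£4.23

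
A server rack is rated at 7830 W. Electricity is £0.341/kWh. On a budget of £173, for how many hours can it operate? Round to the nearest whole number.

65 h

Energy budget = £173 / £0.341 per kWh = 507.3 kWh = 507,331 Wh
Runtime = 507,331 Wh / 7830 W = 64.79 h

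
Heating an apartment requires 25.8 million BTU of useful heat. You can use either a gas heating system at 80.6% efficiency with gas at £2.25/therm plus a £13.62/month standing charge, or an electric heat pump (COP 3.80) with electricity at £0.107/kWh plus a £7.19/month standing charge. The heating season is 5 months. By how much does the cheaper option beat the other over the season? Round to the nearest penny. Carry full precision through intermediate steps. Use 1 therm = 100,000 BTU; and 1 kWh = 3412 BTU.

£539.46

Heat load = 25.8 × 10⁶ BTU = 25,800,000 BTU
Gas: input = 25,800,000 / 0.806 = 32,009,926 BTU = 320.1 therm → 320.1 × £2.25 = £720.22; + 5 × £13.62 standing = £788.32
Heat pump: 25,800,000 BTU / 3412 = 7,562 kWh heat; / 3.80 = 1,990 kWh in → × £0.107 = £212.92; + 5 × £7.19 standing = £248.87
Difference = |£788.32 − £248.87| = £539.46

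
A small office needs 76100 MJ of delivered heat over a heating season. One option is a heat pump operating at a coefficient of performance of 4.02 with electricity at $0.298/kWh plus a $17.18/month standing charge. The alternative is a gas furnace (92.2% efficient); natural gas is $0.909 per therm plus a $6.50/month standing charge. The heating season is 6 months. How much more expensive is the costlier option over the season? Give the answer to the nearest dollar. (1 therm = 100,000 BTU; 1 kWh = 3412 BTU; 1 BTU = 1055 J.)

$920

Heat load = 76100 MJ = 76,100,000,000 J / 1055 = 72,132,701 BTU
Gas: input = 72,132,701 / 0.922 = 78,235,034 BTU = 782.4 therm → 782.4 × $0.909 = $711.16; + 6 × $6.50 standing = $750.16
Heat pump: 72,132,701 BTU / 3412 = 21,140 kWh heat; / 4.02 = 5,259 kWh in → × $0.298 = $1,567.16; + 6 × $17.18 standing = $1,670.24
Difference = |$750.16 − $1,670.24| = $920.08 ≈ $920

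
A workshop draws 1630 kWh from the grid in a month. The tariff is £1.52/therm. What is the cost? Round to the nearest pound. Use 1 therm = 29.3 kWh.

£85

1630 kWh × (0.03413 therm/kWh) = 55.63 therm
Cost = 55.63 therm × £1.52/therm = £84.56 ≈ £85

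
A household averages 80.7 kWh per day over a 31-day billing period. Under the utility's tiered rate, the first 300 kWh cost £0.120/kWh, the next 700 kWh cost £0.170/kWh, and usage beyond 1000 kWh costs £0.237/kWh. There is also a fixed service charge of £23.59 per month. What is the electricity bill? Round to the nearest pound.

Usage = 80.7 kWh/day × 31 days = 2501.7 kWh
First 300 kWh × £0.120 = £36.00
Next 700 kWh × £0.170 = £119.00
Remaining 1501.7 kWh × £0.237 = £355.90
Energy charge = £510.90; + service £23.59 = £534.49 ≈ £534

£534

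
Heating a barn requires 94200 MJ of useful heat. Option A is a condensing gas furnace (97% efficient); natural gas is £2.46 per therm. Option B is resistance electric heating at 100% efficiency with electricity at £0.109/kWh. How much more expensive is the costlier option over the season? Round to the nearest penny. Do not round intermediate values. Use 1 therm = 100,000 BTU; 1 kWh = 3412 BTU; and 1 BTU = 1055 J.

£587.99

Heat load = 94200 MJ = 94,200,000,000 J / 1055 = 89,289,100 BTU
Gas: input = 89,289,100 / 0.97 = 92,050,618 BTU = 920.5 therm → 920.5 × £2.46 = £2,264.45
Electric: 89,289,100 BTU / 3412 = 26,170 kWh → × £0.109 = £2,852.44
Difference = |£2,264.45 − £2,852.44| = £587.99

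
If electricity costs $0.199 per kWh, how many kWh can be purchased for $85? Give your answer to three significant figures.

427 kWh

$85 / $0.199 per kWh = 427.1 kWh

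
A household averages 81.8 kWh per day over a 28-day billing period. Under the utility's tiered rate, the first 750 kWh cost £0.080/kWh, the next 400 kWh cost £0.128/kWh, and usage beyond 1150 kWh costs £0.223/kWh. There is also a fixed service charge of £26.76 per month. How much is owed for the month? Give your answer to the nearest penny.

Usage = 81.8 kWh/day × 28 days = 2290.4 kWh
First 750 kWh × £0.080 = £60.00
Next 400 kWh × £0.128 = £51.20
Remaining 1140.4 kWh × £0.223 = £254.31
Energy charge = £365.51; + service £26.76 = £392.27

£392.27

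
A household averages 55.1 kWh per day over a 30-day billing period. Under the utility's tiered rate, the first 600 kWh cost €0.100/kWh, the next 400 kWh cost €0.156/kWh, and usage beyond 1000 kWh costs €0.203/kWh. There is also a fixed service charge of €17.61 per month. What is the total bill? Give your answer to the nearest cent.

€272.57

Usage = 55.1 kWh/day × 30 days = 1653 kWh
First 600 kWh × €0.100 = €60.00
Next 400 kWh × €0.156 = €62.40
Remaining 653 kWh × €0.203 = €132.56
Energy charge = €254.96; + service €17.61 = €272.57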